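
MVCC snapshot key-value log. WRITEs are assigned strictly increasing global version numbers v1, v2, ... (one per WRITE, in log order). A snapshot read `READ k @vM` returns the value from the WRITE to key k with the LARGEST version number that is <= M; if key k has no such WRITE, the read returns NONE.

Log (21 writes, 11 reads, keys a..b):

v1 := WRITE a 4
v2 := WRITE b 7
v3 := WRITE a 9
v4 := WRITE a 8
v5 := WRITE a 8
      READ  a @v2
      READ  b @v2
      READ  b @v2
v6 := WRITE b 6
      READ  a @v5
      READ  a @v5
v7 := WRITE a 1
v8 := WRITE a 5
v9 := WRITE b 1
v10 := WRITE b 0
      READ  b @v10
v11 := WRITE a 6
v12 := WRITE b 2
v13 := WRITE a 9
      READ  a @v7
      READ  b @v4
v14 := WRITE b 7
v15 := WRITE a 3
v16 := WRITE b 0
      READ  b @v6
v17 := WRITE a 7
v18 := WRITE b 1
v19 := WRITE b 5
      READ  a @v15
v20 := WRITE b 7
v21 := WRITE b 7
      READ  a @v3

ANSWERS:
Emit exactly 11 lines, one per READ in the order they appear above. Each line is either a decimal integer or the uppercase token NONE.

Answer: 4
7
7
8
8
0
1
7
6
3
9

Derivation:
v1: WRITE a=4  (a history now [(1, 4)])
v2: WRITE b=7  (b history now [(2, 7)])
v3: WRITE a=9  (a history now [(1, 4), (3, 9)])
v4: WRITE a=8  (a history now [(1, 4), (3, 9), (4, 8)])
v5: WRITE a=8  (a history now [(1, 4), (3, 9), (4, 8), (5, 8)])
READ a @v2: history=[(1, 4), (3, 9), (4, 8), (5, 8)] -> pick v1 -> 4
READ b @v2: history=[(2, 7)] -> pick v2 -> 7
READ b @v2: history=[(2, 7)] -> pick v2 -> 7
v6: WRITE b=6  (b history now [(2, 7), (6, 6)])
READ a @v5: history=[(1, 4), (3, 9), (4, 8), (5, 8)] -> pick v5 -> 8
READ a @v5: history=[(1, 4), (3, 9), (4, 8), (5, 8)] -> pick v5 -> 8
v7: WRITE a=1  (a history now [(1, 4), (3, 9), (4, 8), (5, 8), (7, 1)])
v8: WRITE a=5  (a history now [(1, 4), (3, 9), (4, 8), (5, 8), (7, 1), (8, 5)])
v9: WRITE b=1  (b history now [(2, 7), (6, 6), (9, 1)])
v10: WRITE b=0  (b history now [(2, 7), (6, 6), (9, 1), (10, 0)])
READ b @v10: history=[(2, 7), (6, 6), (9, 1), (10, 0)] -> pick v10 -> 0
v11: WRITE a=6  (a history now [(1, 4), (3, 9), (4, 8), (5, 8), (7, 1), (8, 5), (11, 6)])
v12: WRITE b=2  (b history now [(2, 7), (6, 6), (9, 1), (10, 0), (12, 2)])
v13: WRITE a=9  (a history now [(1, 4), (3, 9), (4, 8), (5, 8), (7, 1), (8, 5), (11, 6), (13, 9)])
READ a @v7: history=[(1, 4), (3, 9), (4, 8), (5, 8), (7, 1), (8, 5), (11, 6), (13, 9)] -> pick v7 -> 1
READ b @v4: history=[(2, 7), (6, 6), (9, 1), (10, 0), (12, 2)] -> pick v2 -> 7
v14: WRITE b=7  (b history now [(2, 7), (6, 6), (9, 1), (10, 0), (12, 2), (14, 7)])
v15: WRITE a=3  (a history now [(1, 4), (3, 9), (4, 8), (5, 8), (7, 1), (8, 5), (11, 6), (13, 9), (15, 3)])
v16: WRITE b=0  (b history now [(2, 7), (6, 6), (9, 1), (10, 0), (12, 2), (14, 7), (16, 0)])
READ b @v6: history=[(2, 7), (6, 6), (9, 1), (10, 0), (12, 2), (14, 7), (16, 0)] -> pick v6 -> 6
v17: WRITE a=7  (a history now [(1, 4), (3, 9), (4, 8), (5, 8), (7, 1), (8, 5), (11, 6), (13, 9), (15, 3), (17, 7)])
v18: WRITE b=1  (b history now [(2, 7), (6, 6), (9, 1), (10, 0), (12, 2), (14, 7), (16, 0), (18, 1)])
v19: WRITE b=5  (b history now [(2, 7), (6, 6), (9, 1), (10, 0), (12, 2), (14, 7), (16, 0), (18, 1), (19, 5)])
READ a @v15: history=[(1, 4), (3, 9), (4, 8), (5, 8), (7, 1), (8, 5), (11, 6), (13, 9), (15, 3), (17, 7)] -> pick v15 -> 3
v20: WRITE b=7  (b history now [(2, 7), (6, 6), (9, 1), (10, 0), (12, 2), (14, 7), (16, 0), (18, 1), (19, 5), (20, 7)])
v21: WRITE b=7  (b history now [(2, 7), (6, 6), (9, 1), (10, 0), (12, 2), (14, 7), (16, 0), (18, 1), (19, 5), (20, 7), (21, 7)])
READ a @v3: history=[(1, 4), (3, 9), (4, 8), (5, 8), (7, 1), (8, 5), (11, 6), (13, 9), (15, 3), (17, 7)] -> pick v3 -> 9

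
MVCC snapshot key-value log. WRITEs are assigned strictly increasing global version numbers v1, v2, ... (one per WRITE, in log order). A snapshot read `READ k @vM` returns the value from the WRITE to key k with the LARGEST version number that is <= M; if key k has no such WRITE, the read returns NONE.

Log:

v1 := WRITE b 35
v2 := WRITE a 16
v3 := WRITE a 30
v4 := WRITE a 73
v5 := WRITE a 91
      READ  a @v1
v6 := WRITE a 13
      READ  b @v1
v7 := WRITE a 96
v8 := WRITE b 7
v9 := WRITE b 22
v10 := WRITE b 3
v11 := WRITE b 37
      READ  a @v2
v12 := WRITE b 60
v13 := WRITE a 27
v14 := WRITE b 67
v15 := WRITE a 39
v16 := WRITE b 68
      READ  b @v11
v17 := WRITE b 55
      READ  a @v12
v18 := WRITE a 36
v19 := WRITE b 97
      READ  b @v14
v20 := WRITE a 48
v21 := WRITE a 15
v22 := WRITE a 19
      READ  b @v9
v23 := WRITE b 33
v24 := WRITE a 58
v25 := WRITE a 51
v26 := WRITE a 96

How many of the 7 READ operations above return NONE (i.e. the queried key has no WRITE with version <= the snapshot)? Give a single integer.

Answer: 1

Derivation:
v1: WRITE b=35  (b history now [(1, 35)])
v2: WRITE a=16  (a history now [(2, 16)])
v3: WRITE a=30  (a history now [(2, 16), (3, 30)])
v4: WRITE a=73  (a history now [(2, 16), (3, 30), (4, 73)])
v5: WRITE a=91  (a history now [(2, 16), (3, 30), (4, 73), (5, 91)])
READ a @v1: history=[(2, 16), (3, 30), (4, 73), (5, 91)] -> no version <= 1 -> NONE
v6: WRITE a=13  (a history now [(2, 16), (3, 30), (4, 73), (5, 91), (6, 13)])
READ b @v1: history=[(1, 35)] -> pick v1 -> 35
v7: WRITE a=96  (a history now [(2, 16), (3, 30), (4, 73), (5, 91), (6, 13), (7, 96)])
v8: WRITE b=7  (b history now [(1, 35), (8, 7)])
v9: WRITE b=22  (b history now [(1, 35), (8, 7), (9, 22)])
v10: WRITE b=3  (b history now [(1, 35), (8, 7), (9, 22), (10, 3)])
v11: WRITE b=37  (b history now [(1, 35), (8, 7), (9, 22), (10, 3), (11, 37)])
READ a @v2: history=[(2, 16), (3, 30), (4, 73), (5, 91), (6, 13), (7, 96)] -> pick v2 -> 16
v12: WRITE b=60  (b history now [(1, 35), (8, 7), (9, 22), (10, 3), (11, 37), (12, 60)])
v13: WRITE a=27  (a history now [(2, 16), (3, 30), (4, 73), (5, 91), (6, 13), (7, 96), (13, 27)])
v14: WRITE b=67  (b history now [(1, 35), (8, 7), (9, 22), (10, 3), (11, 37), (12, 60), (14, 67)])
v15: WRITE a=39  (a history now [(2, 16), (3, 30), (4, 73), (5, 91), (6, 13), (7, 96), (13, 27), (15, 39)])
v16: WRITE b=68  (b history now [(1, 35), (8, 7), (9, 22), (10, 3), (11, 37), (12, 60), (14, 67), (16, 68)])
READ b @v11: history=[(1, 35), (8, 7), (9, 22), (10, 3), (11, 37), (12, 60), (14, 67), (16, 68)] -> pick v11 -> 37
v17: WRITE b=55  (b history now [(1, 35), (8, 7), (9, 22), (10, 3), (11, 37), (12, 60), (14, 67), (16, 68), (17, 55)])
READ a @v12: history=[(2, 16), (3, 30), (4, 73), (5, 91), (6, 13), (7, 96), (13, 27), (15, 39)] -> pick v7 -> 96
v18: WRITE a=36  (a history now [(2, 16), (3, 30), (4, 73), (5, 91), (6, 13), (7, 96), (13, 27), (15, 39), (18, 36)])
v19: WRITE b=97  (b history now [(1, 35), (8, 7), (9, 22), (10, 3), (11, 37), (12, 60), (14, 67), (16, 68), (17, 55), (19, 97)])
READ b @v14: history=[(1, 35), (8, 7), (9, 22), (10, 3), (11, 37), (12, 60), (14, 67), (16, 68), (17, 55), (19, 97)] -> pick v14 -> 67
v20: WRITE a=48  (a history now [(2, 16), (3, 30), (4, 73), (5, 91), (6, 13), (7, 96), (13, 27), (15, 39), (18, 36), (20, 48)])
v21: WRITE a=15  (a history now [(2, 16), (3, 30), (4, 73), (5, 91), (6, 13), (7, 96), (13, 27), (15, 39), (18, 36), (20, 48), (21, 15)])
v22: WRITE a=19  (a history now [(2, 16), (3, 30), (4, 73), (5, 91), (6, 13), (7, 96), (13, 27), (15, 39), (18, 36), (20, 48), (21, 15), (22, 19)])
READ b @v9: history=[(1, 35), (8, 7), (9, 22), (10, 3), (11, 37), (12, 60), (14, 67), (16, 68), (17, 55), (19, 97)] -> pick v9 -> 22
v23: WRITE b=33  (b history now [(1, 35), (8, 7), (9, 22), (10, 3), (11, 37), (12, 60), (14, 67), (16, 68), (17, 55), (19, 97), (23, 33)])
v24: WRITE a=58  (a history now [(2, 16), (3, 30), (4, 73), (5, 91), (6, 13), (7, 96), (13, 27), (15, 39), (18, 36), (20, 48), (21, 15), (22, 19), (24, 58)])
v25: WRITE a=51  (a history now [(2, 16), (3, 30), (4, 73), (5, 91), (6, 13), (7, 96), (13, 27), (15, 39), (18, 36), (20, 48), (21, 15), (22, 19), (24, 58), (25, 51)])
v26: WRITE a=96  (a history now [(2, 16), (3, 30), (4, 73), (5, 91), (6, 13), (7, 96), (13, 27), (15, 39), (18, 36), (20, 48), (21, 15), (22, 19), (24, 58), (25, 51), (26, 96)])
Read results in order: ['NONE', '35', '16', '37', '96', '67', '22']
NONE count = 1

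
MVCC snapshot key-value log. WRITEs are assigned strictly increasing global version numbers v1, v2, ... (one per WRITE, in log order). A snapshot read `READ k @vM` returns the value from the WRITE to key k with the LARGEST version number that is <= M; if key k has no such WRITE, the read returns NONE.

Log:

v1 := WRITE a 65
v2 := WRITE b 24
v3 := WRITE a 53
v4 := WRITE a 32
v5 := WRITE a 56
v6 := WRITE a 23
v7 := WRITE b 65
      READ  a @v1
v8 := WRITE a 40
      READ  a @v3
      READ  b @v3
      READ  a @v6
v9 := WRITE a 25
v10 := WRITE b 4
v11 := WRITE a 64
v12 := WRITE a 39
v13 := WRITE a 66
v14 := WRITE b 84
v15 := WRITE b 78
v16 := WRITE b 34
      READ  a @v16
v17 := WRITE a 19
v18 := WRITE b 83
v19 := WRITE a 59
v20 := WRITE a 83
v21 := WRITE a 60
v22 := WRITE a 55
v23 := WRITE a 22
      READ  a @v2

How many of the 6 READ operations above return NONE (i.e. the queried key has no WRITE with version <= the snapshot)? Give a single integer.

Answer: 0

Derivation:
v1: WRITE a=65  (a history now [(1, 65)])
v2: WRITE b=24  (b history now [(2, 24)])
v3: WRITE a=53  (a history now [(1, 65), (3, 53)])
v4: WRITE a=32  (a history now [(1, 65), (3, 53), (4, 32)])
v5: WRITE a=56  (a history now [(1, 65), (3, 53), (4, 32), (5, 56)])
v6: WRITE a=23  (a history now [(1, 65), (3, 53), (4, 32), (5, 56), (6, 23)])
v7: WRITE b=65  (b history now [(2, 24), (7, 65)])
READ a @v1: history=[(1, 65), (3, 53), (4, 32), (5, 56), (6, 23)] -> pick v1 -> 65
v8: WRITE a=40  (a history now [(1, 65), (3, 53), (4, 32), (5, 56), (6, 23), (8, 40)])
READ a @v3: history=[(1, 65), (3, 53), (4, 32), (5, 56), (6, 23), (8, 40)] -> pick v3 -> 53
READ b @v3: history=[(2, 24), (7, 65)] -> pick v2 -> 24
READ a @v6: history=[(1, 65), (3, 53), (4, 32), (5, 56), (6, 23), (8, 40)] -> pick v6 -> 23
v9: WRITE a=25  (a history now [(1, 65), (3, 53), (4, 32), (5, 56), (6, 23), (8, 40), (9, 25)])
v10: WRITE b=4  (b history now [(2, 24), (7, 65), (10, 4)])
v11: WRITE a=64  (a history now [(1, 65), (3, 53), (4, 32), (5, 56), (6, 23), (8, 40), (9, 25), (11, 64)])
v12: WRITE a=39  (a history now [(1, 65), (3, 53), (4, 32), (5, 56), (6, 23), (8, 40), (9, 25), (11, 64), (12, 39)])
v13: WRITE a=66  (a history now [(1, 65), (3, 53), (4, 32), (5, 56), (6, 23), (8, 40), (9, 25), (11, 64), (12, 39), (13, 66)])
v14: WRITE b=84  (b history now [(2, 24), (7, 65), (10, 4), (14, 84)])
v15: WRITE b=78  (b history now [(2, 24), (7, 65), (10, 4), (14, 84), (15, 78)])
v16: WRITE b=34  (b history now [(2, 24), (7, 65), (10, 4), (14, 84), (15, 78), (16, 34)])
READ a @v16: history=[(1, 65), (3, 53), (4, 32), (5, 56), (6, 23), (8, 40), (9, 25), (11, 64), (12, 39), (13, 66)] -> pick v13 -> 66
v17: WRITE a=19  (a history now [(1, 65), (3, 53), (4, 32), (5, 56), (6, 23), (8, 40), (9, 25), (11, 64), (12, 39), (13, 66), (17, 19)])
v18: WRITE b=83  (b history now [(2, 24), (7, 65), (10, 4), (14, 84), (15, 78), (16, 34), (18, 83)])
v19: WRITE a=59  (a history now [(1, 65), (3, 53), (4, 32), (5, 56), (6, 23), (8, 40), (9, 25), (11, 64), (12, 39), (13, 66), (17, 19), (19, 59)])
v20: WRITE a=83  (a history now [(1, 65), (3, 53), (4, 32), (5, 56), (6, 23), (8, 40), (9, 25), (11, 64), (12, 39), (13, 66), (17, 19), (19, 59), (20, 83)])
v21: WRITE a=60  (a history now [(1, 65), (3, 53), (4, 32), (5, 56), (6, 23), (8, 40), (9, 25), (11, 64), (12, 39), (13, 66), (17, 19), (19, 59), (20, 83), (21, 60)])
v22: WRITE a=55  (a history now [(1, 65), (3, 53), (4, 32), (5, 56), (6, 23), (8, 40), (9, 25), (11, 64), (12, 39), (13, 66), (17, 19), (19, 59), (20, 83), (21, 60), (22, 55)])
v23: WRITE a=22  (a history now [(1, 65), (3, 53), (4, 32), (5, 56), (6, 23), (8, 40), (9, 25), (11, 64), (12, 39), (13, 66), (17, 19), (19, 59), (20, 83), (21, 60), (22, 55), (23, 22)])
READ a @v2: history=[(1, 65), (3, 53), (4, 32), (5, 56), (6, 23), (8, 40), (9, 25), (11, 64), (12, 39), (13, 66), (17, 19), (19, 59), (20, 83), (21, 60), (22, 55), (23, 22)] -> pick v1 -> 65
Read results in order: ['65', '53', '24', '23', '66', '65']
NONE count = 0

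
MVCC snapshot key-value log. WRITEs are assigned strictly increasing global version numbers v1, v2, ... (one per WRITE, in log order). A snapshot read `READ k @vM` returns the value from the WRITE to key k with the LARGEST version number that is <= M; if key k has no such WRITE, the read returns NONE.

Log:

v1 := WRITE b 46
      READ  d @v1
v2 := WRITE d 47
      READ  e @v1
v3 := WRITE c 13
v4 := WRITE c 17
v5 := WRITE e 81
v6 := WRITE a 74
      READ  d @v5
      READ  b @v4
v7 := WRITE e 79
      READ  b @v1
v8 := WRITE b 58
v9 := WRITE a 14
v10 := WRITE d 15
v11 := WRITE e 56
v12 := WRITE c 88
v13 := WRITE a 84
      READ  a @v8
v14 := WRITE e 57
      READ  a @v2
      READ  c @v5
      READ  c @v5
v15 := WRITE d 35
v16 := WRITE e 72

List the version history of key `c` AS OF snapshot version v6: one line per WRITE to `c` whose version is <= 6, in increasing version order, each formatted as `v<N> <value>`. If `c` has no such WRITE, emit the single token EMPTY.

Answer: v3 13
v4 17

Derivation:
Scan writes for key=c with version <= 6:
  v1 WRITE b 46 -> skip
  v2 WRITE d 47 -> skip
  v3 WRITE c 13 -> keep
  v4 WRITE c 17 -> keep
  v5 WRITE e 81 -> skip
  v6 WRITE a 74 -> skip
  v7 WRITE e 79 -> skip
  v8 WRITE b 58 -> skip
  v9 WRITE a 14 -> skip
  v10 WRITE d 15 -> skip
  v11 WRITE e 56 -> skip
  v12 WRITE c 88 -> drop (> snap)
  v13 WRITE a 84 -> skip
  v14 WRITE e 57 -> skip
  v15 WRITE d 35 -> skip
  v16 WRITE e 72 -> skip
Collected: [(3, 13), (4, 17)]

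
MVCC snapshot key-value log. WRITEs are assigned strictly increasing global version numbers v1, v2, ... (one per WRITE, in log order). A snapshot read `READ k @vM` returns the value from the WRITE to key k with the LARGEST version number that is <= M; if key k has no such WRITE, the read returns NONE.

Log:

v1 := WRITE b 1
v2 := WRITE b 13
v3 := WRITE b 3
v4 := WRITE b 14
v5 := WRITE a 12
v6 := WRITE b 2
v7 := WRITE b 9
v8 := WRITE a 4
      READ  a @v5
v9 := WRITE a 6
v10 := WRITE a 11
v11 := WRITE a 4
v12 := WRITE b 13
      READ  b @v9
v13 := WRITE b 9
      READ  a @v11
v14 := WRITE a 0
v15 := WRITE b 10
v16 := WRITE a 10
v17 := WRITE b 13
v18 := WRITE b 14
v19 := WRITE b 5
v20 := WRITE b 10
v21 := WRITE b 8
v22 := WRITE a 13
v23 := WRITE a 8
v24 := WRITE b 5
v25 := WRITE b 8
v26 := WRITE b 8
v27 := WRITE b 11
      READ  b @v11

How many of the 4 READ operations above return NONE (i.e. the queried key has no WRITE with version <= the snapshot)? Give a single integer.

v1: WRITE b=1  (b history now [(1, 1)])
v2: WRITE b=13  (b history now [(1, 1), (2, 13)])
v3: WRITE b=3  (b history now [(1, 1), (2, 13), (3, 3)])
v4: WRITE b=14  (b history now [(1, 1), (2, 13), (3, 3), (4, 14)])
v5: WRITE a=12  (a history now [(5, 12)])
v6: WRITE b=2  (b history now [(1, 1), (2, 13), (3, 3), (4, 14), (6, 2)])
v7: WRITE b=9  (b history now [(1, 1), (2, 13), (3, 3), (4, 14), (6, 2), (7, 9)])
v8: WRITE a=4  (a history now [(5, 12), (8, 4)])
READ a @v5: history=[(5, 12), (8, 4)] -> pick v5 -> 12
v9: WRITE a=6  (a history now [(5, 12), (8, 4), (9, 6)])
v10: WRITE a=11  (a history now [(5, 12), (8, 4), (9, 6), (10, 11)])
v11: WRITE a=4  (a history now [(5, 12), (8, 4), (9, 6), (10, 11), (11, 4)])
v12: WRITE b=13  (b history now [(1, 1), (2, 13), (3, 3), (4, 14), (6, 2), (7, 9), (12, 13)])
READ b @v9: history=[(1, 1), (2, 13), (3, 3), (4, 14), (6, 2), (7, 9), (12, 13)] -> pick v7 -> 9
v13: WRITE b=9  (b history now [(1, 1), (2, 13), (3, 3), (4, 14), (6, 2), (7, 9), (12, 13), (13, 9)])
READ a @v11: history=[(5, 12), (8, 4), (9, 6), (10, 11), (11, 4)] -> pick v11 -> 4
v14: WRITE a=0  (a history now [(5, 12), (8, 4), (9, 6), (10, 11), (11, 4), (14, 0)])
v15: WRITE b=10  (b history now [(1, 1), (2, 13), (3, 3), (4, 14), (6, 2), (7, 9), (12, 13), (13, 9), (15, 10)])
v16: WRITE a=10  (a history now [(5, 12), (8, 4), (9, 6), (10, 11), (11, 4), (14, 0), (16, 10)])
v17: WRITE b=13  (b history now [(1, 1), (2, 13), (3, 3), (4, 14), (6, 2), (7, 9), (12, 13), (13, 9), (15, 10), (17, 13)])
v18: WRITE b=14  (b history now [(1, 1), (2, 13), (3, 3), (4, 14), (6, 2), (7, 9), (12, 13), (13, 9), (15, 10), (17, 13), (18, 14)])
v19: WRITE b=5  (b history now [(1, 1), (2, 13), (3, 3), (4, 14), (6, 2), (7, 9), (12, 13), (13, 9), (15, 10), (17, 13), (18, 14), (19, 5)])
v20: WRITE b=10  (b history now [(1, 1), (2, 13), (3, 3), (4, 14), (6, 2), (7, 9), (12, 13), (13, 9), (15, 10), (17, 13), (18, 14), (19, 5), (20, 10)])
v21: WRITE b=8  (b history now [(1, 1), (2, 13), (3, 3), (4, 14), (6, 2), (7, 9), (12, 13), (13, 9), (15, 10), (17, 13), (18, 14), (19, 5), (20, 10), (21, 8)])
v22: WRITE a=13  (a history now [(5, 12), (8, 4), (9, 6), (10, 11), (11, 4), (14, 0), (16, 10), (22, 13)])
v23: WRITE a=8  (a history now [(5, 12), (8, 4), (9, 6), (10, 11), (11, 4), (14, 0), (16, 10), (22, 13), (23, 8)])
v24: WRITE b=5  (b history now [(1, 1), (2, 13), (3, 3), (4, 14), (6, 2), (7, 9), (12, 13), (13, 9), (15, 10), (17, 13), (18, 14), (19, 5), (20, 10), (21, 8), (24, 5)])
v25: WRITE b=8  (b history now [(1, 1), (2, 13), (3, 3), (4, 14), (6, 2), (7, 9), (12, 13), (13, 9), (15, 10), (17, 13), (18, 14), (19, 5), (20, 10), (21, 8), (24, 5), (25, 8)])
v26: WRITE b=8  (b history now [(1, 1), (2, 13), (3, 3), (4, 14), (6, 2), (7, 9), (12, 13), (13, 9), (15, 10), (17, 13), (18, 14), (19, 5), (20, 10), (21, 8), (24, 5), (25, 8), (26, 8)])
v27: WRITE b=11  (b history now [(1, 1), (2, 13), (3, 3), (4, 14), (6, 2), (7, 9), (12, 13), (13, 9), (15, 10), (17, 13), (18, 14), (19, 5), (20, 10), (21, 8), (24, 5), (25, 8), (26, 8), (27, 11)])
READ b @v11: history=[(1, 1), (2, 13), (3, 3), (4, 14), (6, 2), (7, 9), (12, 13), (13, 9), (15, 10), (17, 13), (18, 14), (19, 5), (20, 10), (21, 8), (24, 5), (25, 8), (26, 8), (27, 11)] -> pick v7 -> 9
Read results in order: ['12', '9', '4', '9']
NONE count = 0

Answer: 0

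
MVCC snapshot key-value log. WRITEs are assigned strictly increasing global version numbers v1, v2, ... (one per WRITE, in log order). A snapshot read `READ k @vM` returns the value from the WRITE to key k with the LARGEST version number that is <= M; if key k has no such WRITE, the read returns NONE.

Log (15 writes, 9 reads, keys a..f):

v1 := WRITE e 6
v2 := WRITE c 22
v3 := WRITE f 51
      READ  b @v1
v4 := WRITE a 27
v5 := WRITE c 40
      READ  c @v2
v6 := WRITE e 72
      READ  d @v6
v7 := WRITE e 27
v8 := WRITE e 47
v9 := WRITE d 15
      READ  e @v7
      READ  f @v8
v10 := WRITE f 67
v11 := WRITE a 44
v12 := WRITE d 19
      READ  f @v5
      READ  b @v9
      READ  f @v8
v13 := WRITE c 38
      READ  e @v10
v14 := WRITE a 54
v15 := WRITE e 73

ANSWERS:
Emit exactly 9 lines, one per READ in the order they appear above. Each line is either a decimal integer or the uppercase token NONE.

Answer: NONE
22
NONE
27
51
51
NONE
51
47

Derivation:
v1: WRITE e=6  (e history now [(1, 6)])
v2: WRITE c=22  (c history now [(2, 22)])
v3: WRITE f=51  (f history now [(3, 51)])
READ b @v1: history=[] -> no version <= 1 -> NONE
v4: WRITE a=27  (a history now [(4, 27)])
v5: WRITE c=40  (c history now [(2, 22), (5, 40)])
READ c @v2: history=[(2, 22), (5, 40)] -> pick v2 -> 22
v6: WRITE e=72  (e history now [(1, 6), (6, 72)])
READ d @v6: history=[] -> no version <= 6 -> NONE
v7: WRITE e=27  (e history now [(1, 6), (6, 72), (7, 27)])
v8: WRITE e=47  (e history now [(1, 6), (6, 72), (7, 27), (8, 47)])
v9: WRITE d=15  (d history now [(9, 15)])
READ e @v7: history=[(1, 6), (6, 72), (7, 27), (8, 47)] -> pick v7 -> 27
READ f @v8: history=[(3, 51)] -> pick v3 -> 51
v10: WRITE f=67  (f history now [(3, 51), (10, 67)])
v11: WRITE a=44  (a history now [(4, 27), (11, 44)])
v12: WRITE d=19  (d history now [(9, 15), (12, 19)])
READ f @v5: history=[(3, 51), (10, 67)] -> pick v3 -> 51
READ b @v9: history=[] -> no version <= 9 -> NONE
READ f @v8: history=[(3, 51), (10, 67)] -> pick v3 -> 51
v13: WRITE c=38  (c history now [(2, 22), (5, 40), (13, 38)])
READ e @v10: history=[(1, 6), (6, 72), (7, 27), (8, 47)] -> pick v8 -> 47
v14: WRITE a=54  (a history now [(4, 27), (11, 44), (14, 54)])
v15: WRITE e=73  (e history now [(1, 6), (6, 72), (7, 27), (8, 47), (15, 73)])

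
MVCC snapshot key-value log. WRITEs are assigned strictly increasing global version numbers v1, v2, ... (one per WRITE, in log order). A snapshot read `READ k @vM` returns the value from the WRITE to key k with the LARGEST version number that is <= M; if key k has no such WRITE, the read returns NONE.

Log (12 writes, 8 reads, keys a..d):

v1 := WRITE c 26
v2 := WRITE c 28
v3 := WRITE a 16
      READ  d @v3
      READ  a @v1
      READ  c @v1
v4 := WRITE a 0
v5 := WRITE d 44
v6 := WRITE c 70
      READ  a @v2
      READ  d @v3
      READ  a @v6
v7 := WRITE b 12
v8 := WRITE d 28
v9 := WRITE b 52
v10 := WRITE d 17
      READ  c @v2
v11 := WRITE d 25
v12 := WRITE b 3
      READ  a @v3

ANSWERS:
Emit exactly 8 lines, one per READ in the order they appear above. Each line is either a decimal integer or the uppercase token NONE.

Answer: NONE
NONE
26
NONE
NONE
0
28
16

Derivation:
v1: WRITE c=26  (c history now [(1, 26)])
v2: WRITE c=28  (c history now [(1, 26), (2, 28)])
v3: WRITE a=16  (a history now [(3, 16)])
READ d @v3: history=[] -> no version <= 3 -> NONE
READ a @v1: history=[(3, 16)] -> no version <= 1 -> NONE
READ c @v1: history=[(1, 26), (2, 28)] -> pick v1 -> 26
v4: WRITE a=0  (a history now [(3, 16), (4, 0)])
v5: WRITE d=44  (d history now [(5, 44)])
v6: WRITE c=70  (c history now [(1, 26), (2, 28), (6, 70)])
READ a @v2: history=[(3, 16), (4, 0)] -> no version <= 2 -> NONE
READ d @v3: history=[(5, 44)] -> no version <= 3 -> NONE
READ a @v6: history=[(3, 16), (4, 0)] -> pick v4 -> 0
v7: WRITE b=12  (b history now [(7, 12)])
v8: WRITE d=28  (d history now [(5, 44), (8, 28)])
v9: WRITE b=52  (b history now [(7, 12), (9, 52)])
v10: WRITE d=17  (d history now [(5, 44), (8, 28), (10, 17)])
READ c @v2: history=[(1, 26), (2, 28), (6, 70)] -> pick v2 -> 28
v11: WRITE d=25  (d history now [(5, 44), (8, 28), (10, 17), (11, 25)])
v12: WRITE b=3  (b history now [(7, 12), (9, 52), (12, 3)])
READ a @v3: history=[(3, 16), (4, 0)] -> pick v3 -> 16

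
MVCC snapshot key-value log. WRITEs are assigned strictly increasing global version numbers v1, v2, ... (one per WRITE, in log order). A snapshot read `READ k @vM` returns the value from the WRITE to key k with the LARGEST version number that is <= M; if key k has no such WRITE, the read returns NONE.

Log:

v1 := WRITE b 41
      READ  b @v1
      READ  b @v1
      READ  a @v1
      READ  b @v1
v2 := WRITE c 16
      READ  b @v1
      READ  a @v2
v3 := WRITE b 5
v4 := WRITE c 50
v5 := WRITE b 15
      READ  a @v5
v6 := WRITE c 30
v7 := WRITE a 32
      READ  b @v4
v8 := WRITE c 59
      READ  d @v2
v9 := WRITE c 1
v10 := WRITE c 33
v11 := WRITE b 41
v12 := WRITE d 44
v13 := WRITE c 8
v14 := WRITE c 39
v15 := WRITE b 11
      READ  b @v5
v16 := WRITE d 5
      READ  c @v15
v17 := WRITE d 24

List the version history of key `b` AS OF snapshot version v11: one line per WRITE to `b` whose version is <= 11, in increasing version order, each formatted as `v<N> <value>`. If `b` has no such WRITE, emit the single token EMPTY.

Scan writes for key=b with version <= 11:
  v1 WRITE b 41 -> keep
  v2 WRITE c 16 -> skip
  v3 WRITE b 5 -> keep
  v4 WRITE c 50 -> skip
  v5 WRITE b 15 -> keep
  v6 WRITE c 30 -> skip
  v7 WRITE a 32 -> skip
  v8 WRITE c 59 -> skip
  v9 WRITE c 1 -> skip
  v10 WRITE c 33 -> skip
  v11 WRITE b 41 -> keep
  v12 WRITE d 44 -> skip
  v13 WRITE c 8 -> skip
  v14 WRITE c 39 -> skip
  v15 WRITE b 11 -> drop (> snap)
  v16 WRITE d 5 -> skip
  v17 WRITE d 24 -> skip
Collected: [(1, 41), (3, 5), (5, 15), (11, 41)]

Answer: v1 41
v3 5
v5 15
v11 41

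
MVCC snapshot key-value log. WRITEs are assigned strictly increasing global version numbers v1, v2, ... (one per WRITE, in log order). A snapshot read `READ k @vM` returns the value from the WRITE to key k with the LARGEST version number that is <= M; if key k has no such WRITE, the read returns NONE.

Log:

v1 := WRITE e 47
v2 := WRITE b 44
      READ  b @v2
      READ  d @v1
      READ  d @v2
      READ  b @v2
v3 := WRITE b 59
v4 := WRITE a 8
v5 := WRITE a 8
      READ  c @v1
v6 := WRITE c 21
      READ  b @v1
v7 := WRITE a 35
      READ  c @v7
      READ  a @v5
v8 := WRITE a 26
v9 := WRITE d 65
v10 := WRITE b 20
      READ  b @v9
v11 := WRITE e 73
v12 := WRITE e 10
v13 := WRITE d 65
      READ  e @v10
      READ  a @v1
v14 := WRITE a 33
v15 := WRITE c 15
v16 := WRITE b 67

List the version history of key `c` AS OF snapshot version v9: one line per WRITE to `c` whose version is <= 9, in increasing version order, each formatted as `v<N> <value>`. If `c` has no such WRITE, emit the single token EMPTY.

Answer: v6 21

Derivation:
Scan writes for key=c with version <= 9:
  v1 WRITE e 47 -> skip
  v2 WRITE b 44 -> skip
  v3 WRITE b 59 -> skip
  v4 WRITE a 8 -> skip
  v5 WRITE a 8 -> skip
  v6 WRITE c 21 -> keep
  v7 WRITE a 35 -> skip
  v8 WRITE a 26 -> skip
  v9 WRITE d 65 -> skip
  v10 WRITE b 20 -> skip
  v11 WRITE e 73 -> skip
  v12 WRITE e 10 -> skip
  v13 WRITE d 65 -> skip
  v14 WRITE a 33 -> skip
  v15 WRITE c 15 -> drop (> snap)
  v16 WRITE b 67 -> skip
Collected: [(6, 21)]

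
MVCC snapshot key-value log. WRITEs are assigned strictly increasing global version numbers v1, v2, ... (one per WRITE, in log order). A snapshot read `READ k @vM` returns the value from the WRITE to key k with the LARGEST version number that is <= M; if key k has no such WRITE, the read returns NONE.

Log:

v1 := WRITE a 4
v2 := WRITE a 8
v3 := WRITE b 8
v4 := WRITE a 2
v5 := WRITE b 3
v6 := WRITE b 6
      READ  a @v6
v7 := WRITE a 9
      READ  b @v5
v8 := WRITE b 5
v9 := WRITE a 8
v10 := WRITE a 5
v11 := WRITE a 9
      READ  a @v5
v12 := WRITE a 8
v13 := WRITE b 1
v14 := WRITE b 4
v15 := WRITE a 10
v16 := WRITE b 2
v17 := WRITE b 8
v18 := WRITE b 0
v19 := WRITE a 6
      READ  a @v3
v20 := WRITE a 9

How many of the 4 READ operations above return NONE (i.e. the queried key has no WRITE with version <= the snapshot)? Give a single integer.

v1: WRITE a=4  (a history now [(1, 4)])
v2: WRITE a=8  (a history now [(1, 4), (2, 8)])
v3: WRITE b=8  (b history now [(3, 8)])
v4: WRITE a=2  (a history now [(1, 4), (2, 8), (4, 2)])
v5: WRITE b=3  (b history now [(3, 8), (5, 3)])
v6: WRITE b=6  (b history now [(3, 8), (5, 3), (6, 6)])
READ a @v6: history=[(1, 4), (2, 8), (4, 2)] -> pick v4 -> 2
v7: WRITE a=9  (a history now [(1, 4), (2, 8), (4, 2), (7, 9)])
READ b @v5: history=[(3, 8), (5, 3), (6, 6)] -> pick v5 -> 3
v8: WRITE b=5  (b history now [(3, 8), (5, 3), (6, 6), (8, 5)])
v9: WRITE a=8  (a history now [(1, 4), (2, 8), (4, 2), (7, 9), (9, 8)])
v10: WRITE a=5  (a history now [(1, 4), (2, 8), (4, 2), (7, 9), (9, 8), (10, 5)])
v11: WRITE a=9  (a history now [(1, 4), (2, 8), (4, 2), (7, 9), (9, 8), (10, 5), (11, 9)])
READ a @v5: history=[(1, 4), (2, 8), (4, 2), (7, 9), (9, 8), (10, 5), (11, 9)] -> pick v4 -> 2
v12: WRITE a=8  (a history now [(1, 4), (2, 8), (4, 2), (7, 9), (9, 8), (10, 5), (11, 9), (12, 8)])
v13: WRITE b=1  (b history now [(3, 8), (5, 3), (6, 6), (8, 5), (13, 1)])
v14: WRITE b=4  (b history now [(3, 8), (5, 3), (6, 6), (8, 5), (13, 1), (14, 4)])
v15: WRITE a=10  (a history now [(1, 4), (2, 8), (4, 2), (7, 9), (9, 8), (10, 5), (11, 9), (12, 8), (15, 10)])
v16: WRITE b=2  (b history now [(3, 8), (5, 3), (6, 6), (8, 5), (13, 1), (14, 4), (16, 2)])
v17: WRITE b=8  (b history now [(3, 8), (5, 3), (6, 6), (8, 5), (13, 1), (14, 4), (16, 2), (17, 8)])
v18: WRITE b=0  (b history now [(3, 8), (5, 3), (6, 6), (8, 5), (13, 1), (14, 4), (16, 2), (17, 8), (18, 0)])
v19: WRITE a=6  (a history now [(1, 4), (2, 8), (4, 2), (7, 9), (9, 8), (10, 5), (11, 9), (12, 8), (15, 10), (19, 6)])
READ a @v3: history=[(1, 4), (2, 8), (4, 2), (7, 9), (9, 8), (10, 5), (11, 9), (12, 8), (15, 10), (19, 6)] -> pick v2 -> 8
v20: WRITE a=9  (a history now [(1, 4), (2, 8), (4, 2), (7, 9), (9, 8), (10, 5), (11, 9), (12, 8), (15, 10), (19, 6), (20, 9)])
Read results in order: ['2', '3', '2', '8']
NONE count = 0

Answer: 0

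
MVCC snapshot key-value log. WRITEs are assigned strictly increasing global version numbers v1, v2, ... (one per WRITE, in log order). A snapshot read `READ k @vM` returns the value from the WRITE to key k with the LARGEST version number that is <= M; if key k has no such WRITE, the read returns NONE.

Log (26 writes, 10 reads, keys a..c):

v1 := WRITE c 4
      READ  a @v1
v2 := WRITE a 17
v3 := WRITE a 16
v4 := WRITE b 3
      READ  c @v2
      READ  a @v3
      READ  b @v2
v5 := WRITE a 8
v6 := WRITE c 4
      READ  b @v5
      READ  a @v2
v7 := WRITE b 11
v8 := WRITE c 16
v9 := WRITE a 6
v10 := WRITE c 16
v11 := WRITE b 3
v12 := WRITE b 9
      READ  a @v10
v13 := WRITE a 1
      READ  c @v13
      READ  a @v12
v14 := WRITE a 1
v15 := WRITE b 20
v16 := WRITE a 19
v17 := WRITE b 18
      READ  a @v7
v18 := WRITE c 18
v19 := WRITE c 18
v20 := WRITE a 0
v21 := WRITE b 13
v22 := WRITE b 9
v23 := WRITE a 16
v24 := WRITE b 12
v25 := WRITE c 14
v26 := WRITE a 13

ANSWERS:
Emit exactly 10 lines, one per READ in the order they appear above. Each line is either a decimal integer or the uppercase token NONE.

v1: WRITE c=4  (c history now [(1, 4)])
READ a @v1: history=[] -> no version <= 1 -> NONE
v2: WRITE a=17  (a history now [(2, 17)])
v3: WRITE a=16  (a history now [(2, 17), (3, 16)])
v4: WRITE b=3  (b history now [(4, 3)])
READ c @v2: history=[(1, 4)] -> pick v1 -> 4
READ a @v3: history=[(2, 17), (3, 16)] -> pick v3 -> 16
READ b @v2: history=[(4, 3)] -> no version <= 2 -> NONE
v5: WRITE a=8  (a history now [(2, 17), (3, 16), (5, 8)])
v6: WRITE c=4  (c history now [(1, 4), (6, 4)])
READ b @v5: history=[(4, 3)] -> pick v4 -> 3
READ a @v2: history=[(2, 17), (3, 16), (5, 8)] -> pick v2 -> 17
v7: WRITE b=11  (b history now [(4, 3), (7, 11)])
v8: WRITE c=16  (c history now [(1, 4), (6, 4), (8, 16)])
v9: WRITE a=6  (a history now [(2, 17), (3, 16), (5, 8), (9, 6)])
v10: WRITE c=16  (c history now [(1, 4), (6, 4), (8, 16), (10, 16)])
v11: WRITE b=3  (b history now [(4, 3), (7, 11), (11, 3)])
v12: WRITE b=9  (b history now [(4, 3), (7, 11), (11, 3), (12, 9)])
READ a @v10: history=[(2, 17), (3, 16), (5, 8), (9, 6)] -> pick v9 -> 6
v13: WRITE a=1  (a history now [(2, 17), (3, 16), (5, 8), (9, 6), (13, 1)])
READ c @v13: history=[(1, 4), (6, 4), (8, 16), (10, 16)] -> pick v10 -> 16
READ a @v12: history=[(2, 17), (3, 16), (5, 8), (9, 6), (13, 1)] -> pick v9 -> 6
v14: WRITE a=1  (a history now [(2, 17), (3, 16), (5, 8), (9, 6), (13, 1), (14, 1)])
v15: WRITE b=20  (b history now [(4, 3), (7, 11), (11, 3), (12, 9), (15, 20)])
v16: WRITE a=19  (a history now [(2, 17), (3, 16), (5, 8), (9, 6), (13, 1), (14, 1), (16, 19)])
v17: WRITE b=18  (b history now [(4, 3), (7, 11), (11, 3), (12, 9), (15, 20), (17, 18)])
READ a @v7: history=[(2, 17), (3, 16), (5, 8), (9, 6), (13, 1), (14, 1), (16, 19)] -> pick v5 -> 8
v18: WRITE c=18  (c history now [(1, 4), (6, 4), (8, 16), (10, 16), (18, 18)])
v19: WRITE c=18  (c history now [(1, 4), (6, 4), (8, 16), (10, 16), (18, 18), (19, 18)])
v20: WRITE a=0  (a history now [(2, 17), (3, 16), (5, 8), (9, 6), (13, 1), (14, 1), (16, 19), (20, 0)])
v21: WRITE b=13  (b history now [(4, 3), (7, 11), (11, 3), (12, 9), (15, 20), (17, 18), (21, 13)])
v22: WRITE b=9  (b history now [(4, 3), (7, 11), (11, 3), (12, 9), (15, 20), (17, 18), (21, 13), (22, 9)])
v23: WRITE a=16  (a history now [(2, 17), (3, 16), (5, 8), (9, 6), (13, 1), (14, 1), (16, 19), (20, 0), (23, 16)])
v24: WRITE b=12  (b history now [(4, 3), (7, 11), (11, 3), (12, 9), (15, 20), (17, 18), (21, 13), (22, 9), (24, 12)])
v25: WRITE c=14  (c history now [(1, 4), (6, 4), (8, 16), (10, 16), (18, 18), (19, 18), (25, 14)])
v26: WRITE a=13  (a history now [(2, 17), (3, 16), (5, 8), (9, 6), (13, 1), (14, 1), (16, 19), (20, 0), (23, 16), (26, 13)])

Answer: NONE
4
16
NONE
3
17
6
16
6
8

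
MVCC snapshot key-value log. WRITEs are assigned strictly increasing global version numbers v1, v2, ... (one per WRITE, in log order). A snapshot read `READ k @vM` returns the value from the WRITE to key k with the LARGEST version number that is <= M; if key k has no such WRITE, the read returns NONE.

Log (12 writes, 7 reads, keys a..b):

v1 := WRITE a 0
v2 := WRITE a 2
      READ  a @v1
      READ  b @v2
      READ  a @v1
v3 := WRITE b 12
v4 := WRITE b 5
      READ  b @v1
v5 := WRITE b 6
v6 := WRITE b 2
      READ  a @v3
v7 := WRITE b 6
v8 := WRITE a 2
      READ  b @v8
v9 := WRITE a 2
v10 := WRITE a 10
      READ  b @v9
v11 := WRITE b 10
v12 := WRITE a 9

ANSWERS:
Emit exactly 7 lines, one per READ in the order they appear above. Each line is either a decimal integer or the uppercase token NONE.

v1: WRITE a=0  (a history now [(1, 0)])
v2: WRITE a=2  (a history now [(1, 0), (2, 2)])
READ a @v1: history=[(1, 0), (2, 2)] -> pick v1 -> 0
READ b @v2: history=[] -> no version <= 2 -> NONE
READ a @v1: history=[(1, 0), (2, 2)] -> pick v1 -> 0
v3: WRITE b=12  (b history now [(3, 12)])
v4: WRITE b=5  (b history now [(3, 12), (4, 5)])
READ b @v1: history=[(3, 12), (4, 5)] -> no version <= 1 -> NONE
v5: WRITE b=6  (b history now [(3, 12), (4, 5), (5, 6)])
v6: WRITE b=2  (b history now [(3, 12), (4, 5), (5, 6), (6, 2)])
READ a @v3: history=[(1, 0), (2, 2)] -> pick v2 -> 2
v7: WRITE b=6  (b history now [(3, 12), (4, 5), (5, 6), (6, 2), (7, 6)])
v8: WRITE a=2  (a history now [(1, 0), (2, 2), (8, 2)])
READ b @v8: history=[(3, 12), (4, 5), (5, 6), (6, 2), (7, 6)] -> pick v7 -> 6
v9: WRITE a=2  (a history now [(1, 0), (2, 2), (8, 2), (9, 2)])
v10: WRITE a=10  (a history now [(1, 0), (2, 2), (8, 2), (9, 2), (10, 10)])
READ b @v9: history=[(3, 12), (4, 5), (5, 6), (6, 2), (7, 6)] -> pick v7 -> 6
v11: WRITE b=10  (b history now [(3, 12), (4, 5), (5, 6), (6, 2), (7, 6), (11, 10)])
v12: WRITE a=9  (a history now [(1, 0), (2, 2), (8, 2), (9, 2), (10, 10), (12, 9)])

Answer: 0
NONE
0
NONE
2
6
6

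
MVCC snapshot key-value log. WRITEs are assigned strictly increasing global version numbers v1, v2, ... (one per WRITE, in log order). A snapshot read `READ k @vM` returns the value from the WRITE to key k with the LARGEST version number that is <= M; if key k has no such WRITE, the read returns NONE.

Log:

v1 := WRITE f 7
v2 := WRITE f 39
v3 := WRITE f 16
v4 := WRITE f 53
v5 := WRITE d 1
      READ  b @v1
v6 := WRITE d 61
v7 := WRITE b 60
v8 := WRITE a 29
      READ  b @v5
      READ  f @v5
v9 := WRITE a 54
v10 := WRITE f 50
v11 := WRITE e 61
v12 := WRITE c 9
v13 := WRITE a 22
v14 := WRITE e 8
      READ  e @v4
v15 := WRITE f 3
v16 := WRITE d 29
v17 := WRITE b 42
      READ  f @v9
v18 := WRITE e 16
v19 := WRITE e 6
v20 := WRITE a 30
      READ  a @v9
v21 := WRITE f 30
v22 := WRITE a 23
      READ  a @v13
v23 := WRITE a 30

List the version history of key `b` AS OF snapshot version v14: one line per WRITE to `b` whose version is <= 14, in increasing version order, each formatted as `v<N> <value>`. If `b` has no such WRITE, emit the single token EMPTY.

Scan writes for key=b with version <= 14:
  v1 WRITE f 7 -> skip
  v2 WRITE f 39 -> skip
  v3 WRITE f 16 -> skip
  v4 WRITE f 53 -> skip
  v5 WRITE d 1 -> skip
  v6 WRITE d 61 -> skip
  v7 WRITE b 60 -> keep
  v8 WRITE a 29 -> skip
  v9 WRITE a 54 -> skip
  v10 WRITE f 50 -> skip
  v11 WRITE e 61 -> skip
  v12 WRITE c 9 -> skip
  v13 WRITE a 22 -> skip
  v14 WRITE e 8 -> skip
  v15 WRITE f 3 -> skip
  v16 WRITE d 29 -> skip
  v17 WRITE b 42 -> drop (> snap)
  v18 WRITE e 16 -> skip
  v19 WRITE e 6 -> skip
  v20 WRITE a 30 -> skip
  v21 WRITE f 30 -> skip
  v22 WRITE a 23 -> skip
  v23 WRITE a 30 -> skip
Collected: [(7, 60)]

Answer: v7 60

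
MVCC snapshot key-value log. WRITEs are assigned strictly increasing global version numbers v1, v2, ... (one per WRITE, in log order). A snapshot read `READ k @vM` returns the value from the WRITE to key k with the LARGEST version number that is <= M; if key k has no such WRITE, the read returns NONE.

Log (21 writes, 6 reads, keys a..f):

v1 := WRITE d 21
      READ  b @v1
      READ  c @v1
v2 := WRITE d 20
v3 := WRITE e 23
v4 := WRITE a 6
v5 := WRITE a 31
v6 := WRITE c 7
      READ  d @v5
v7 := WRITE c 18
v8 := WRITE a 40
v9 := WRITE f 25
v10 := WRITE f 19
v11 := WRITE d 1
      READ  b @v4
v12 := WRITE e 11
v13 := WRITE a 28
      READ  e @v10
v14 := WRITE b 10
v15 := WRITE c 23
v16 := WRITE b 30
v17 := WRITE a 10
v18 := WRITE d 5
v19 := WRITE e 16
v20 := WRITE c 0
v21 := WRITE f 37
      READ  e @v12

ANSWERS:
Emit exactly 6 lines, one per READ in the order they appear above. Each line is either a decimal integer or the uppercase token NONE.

v1: WRITE d=21  (d history now [(1, 21)])
READ b @v1: history=[] -> no version <= 1 -> NONE
READ c @v1: history=[] -> no version <= 1 -> NONE
v2: WRITE d=20  (d history now [(1, 21), (2, 20)])
v3: WRITE e=23  (e history now [(3, 23)])
v4: WRITE a=6  (a history now [(4, 6)])
v5: WRITE a=31  (a history now [(4, 6), (5, 31)])
v6: WRITE c=7  (c history now [(6, 7)])
READ d @v5: history=[(1, 21), (2, 20)] -> pick v2 -> 20
v7: WRITE c=18  (c history now [(6, 7), (7, 18)])
v8: WRITE a=40  (a history now [(4, 6), (5, 31), (8, 40)])
v9: WRITE f=25  (f history now [(9, 25)])
v10: WRITE f=19  (f history now [(9, 25), (10, 19)])
v11: WRITE d=1  (d history now [(1, 21), (2, 20), (11, 1)])
READ b @v4: history=[] -> no version <= 4 -> NONE
v12: WRITE e=11  (e history now [(3, 23), (12, 11)])
v13: WRITE a=28  (a history now [(4, 6), (5, 31), (8, 40), (13, 28)])
READ e @v10: history=[(3, 23), (12, 11)] -> pick v3 -> 23
v14: WRITE b=10  (b history now [(14, 10)])
v15: WRITE c=23  (c history now [(6, 7), (7, 18), (15, 23)])
v16: WRITE b=30  (b history now [(14, 10), (16, 30)])
v17: WRITE a=10  (a history now [(4, 6), (5, 31), (8, 40), (13, 28), (17, 10)])
v18: WRITE d=5  (d history now [(1, 21), (2, 20), (11, 1), (18, 5)])
v19: WRITE e=16  (e history now [(3, 23), (12, 11), (19, 16)])
v20: WRITE c=0  (c history now [(6, 7), (7, 18), (15, 23), (20, 0)])
v21: WRITE f=37  (f history now [(9, 25), (10, 19), (21, 37)])
READ e @v12: history=[(3, 23), (12, 11), (19, 16)] -> pick v12 -> 11

Answer: NONE
NONE
20
NONE
23
11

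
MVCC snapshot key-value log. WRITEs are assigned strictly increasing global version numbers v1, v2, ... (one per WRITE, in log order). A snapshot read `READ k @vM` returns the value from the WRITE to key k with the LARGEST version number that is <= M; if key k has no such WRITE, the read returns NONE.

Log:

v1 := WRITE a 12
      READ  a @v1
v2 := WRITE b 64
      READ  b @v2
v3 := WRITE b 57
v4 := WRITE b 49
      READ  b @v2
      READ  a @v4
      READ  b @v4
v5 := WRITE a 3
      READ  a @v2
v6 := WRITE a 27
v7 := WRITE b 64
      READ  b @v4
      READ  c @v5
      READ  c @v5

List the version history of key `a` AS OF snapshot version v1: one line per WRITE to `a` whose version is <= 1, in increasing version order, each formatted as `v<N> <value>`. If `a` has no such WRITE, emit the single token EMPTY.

Answer: v1 12

Derivation:
Scan writes for key=a with version <= 1:
  v1 WRITE a 12 -> keep
  v2 WRITE b 64 -> skip
  v3 WRITE b 57 -> skip
  v4 WRITE b 49 -> skip
  v5 WRITE a 3 -> drop (> snap)
  v6 WRITE a 27 -> drop (> snap)
  v7 WRITE b 64 -> skip
Collected: [(1, 12)]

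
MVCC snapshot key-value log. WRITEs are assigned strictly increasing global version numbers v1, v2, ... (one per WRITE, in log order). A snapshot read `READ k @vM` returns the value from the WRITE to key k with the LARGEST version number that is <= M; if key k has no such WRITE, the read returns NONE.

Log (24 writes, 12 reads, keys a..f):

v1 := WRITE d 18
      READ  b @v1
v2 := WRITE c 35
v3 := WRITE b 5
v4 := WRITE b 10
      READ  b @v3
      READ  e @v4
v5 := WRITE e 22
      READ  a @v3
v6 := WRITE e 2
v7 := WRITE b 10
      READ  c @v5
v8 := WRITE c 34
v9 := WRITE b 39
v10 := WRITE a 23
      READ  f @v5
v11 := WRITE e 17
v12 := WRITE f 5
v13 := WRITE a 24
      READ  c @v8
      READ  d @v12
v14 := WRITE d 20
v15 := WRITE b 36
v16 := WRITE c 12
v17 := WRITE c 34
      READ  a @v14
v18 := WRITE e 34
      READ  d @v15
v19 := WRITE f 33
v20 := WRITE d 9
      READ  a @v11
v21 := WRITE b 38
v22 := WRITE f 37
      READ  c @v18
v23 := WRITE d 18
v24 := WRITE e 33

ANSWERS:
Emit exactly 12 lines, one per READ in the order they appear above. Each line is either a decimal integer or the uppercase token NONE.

Answer: NONE
5
NONE
NONE
35
NONE
34
18
24
20
23
34

Derivation:
v1: WRITE d=18  (d history now [(1, 18)])
READ b @v1: history=[] -> no version <= 1 -> NONE
v2: WRITE c=35  (c history now [(2, 35)])
v3: WRITE b=5  (b history now [(3, 5)])
v4: WRITE b=10  (b history now [(3, 5), (4, 10)])
READ b @v3: history=[(3, 5), (4, 10)] -> pick v3 -> 5
READ e @v4: history=[] -> no version <= 4 -> NONE
v5: WRITE e=22  (e history now [(5, 22)])
READ a @v3: history=[] -> no version <= 3 -> NONE
v6: WRITE e=2  (e history now [(5, 22), (6, 2)])
v7: WRITE b=10  (b history now [(3, 5), (4, 10), (7, 10)])
READ c @v5: history=[(2, 35)] -> pick v2 -> 35
v8: WRITE c=34  (c history now [(2, 35), (8, 34)])
v9: WRITE b=39  (b history now [(3, 5), (4, 10), (7, 10), (9, 39)])
v10: WRITE a=23  (a history now [(10, 23)])
READ f @v5: history=[] -> no version <= 5 -> NONE
v11: WRITE e=17  (e history now [(5, 22), (6, 2), (11, 17)])
v12: WRITE f=5  (f history now [(12, 5)])
v13: WRITE a=24  (a history now [(10, 23), (13, 24)])
READ c @v8: history=[(2, 35), (8, 34)] -> pick v8 -> 34
READ d @v12: history=[(1, 18)] -> pick v1 -> 18
v14: WRITE d=20  (d history now [(1, 18), (14, 20)])
v15: WRITE b=36  (b history now [(3, 5), (4, 10), (7, 10), (9, 39), (15, 36)])
v16: WRITE c=12  (c history now [(2, 35), (8, 34), (16, 12)])
v17: WRITE c=34  (c history now [(2, 35), (8, 34), (16, 12), (17, 34)])
READ a @v14: history=[(10, 23), (13, 24)] -> pick v13 -> 24
v18: WRITE e=34  (e history now [(5, 22), (6, 2), (11, 17), (18, 34)])
READ d @v15: history=[(1, 18), (14, 20)] -> pick v14 -> 20
v19: WRITE f=33  (f history now [(12, 5), (19, 33)])
v20: WRITE d=9  (d history now [(1, 18), (14, 20), (20, 9)])
READ a @v11: history=[(10, 23), (13, 24)] -> pick v10 -> 23
v21: WRITE b=38  (b history now [(3, 5), (4, 10), (7, 10), (9, 39), (15, 36), (21, 38)])
v22: WRITE f=37  (f history now [(12, 5), (19, 33), (22, 37)])
READ c @v18: history=[(2, 35), (8, 34), (16, 12), (17, 34)] -> pick v17 -> 34
v23: WRITE d=18  (d history now [(1, 18), (14, 20), (20, 9), (23, 18)])
v24: WRITE e=33  (e history now [(5, 22), (6, 2), (11, 17), (18, 34), (24, 33)])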